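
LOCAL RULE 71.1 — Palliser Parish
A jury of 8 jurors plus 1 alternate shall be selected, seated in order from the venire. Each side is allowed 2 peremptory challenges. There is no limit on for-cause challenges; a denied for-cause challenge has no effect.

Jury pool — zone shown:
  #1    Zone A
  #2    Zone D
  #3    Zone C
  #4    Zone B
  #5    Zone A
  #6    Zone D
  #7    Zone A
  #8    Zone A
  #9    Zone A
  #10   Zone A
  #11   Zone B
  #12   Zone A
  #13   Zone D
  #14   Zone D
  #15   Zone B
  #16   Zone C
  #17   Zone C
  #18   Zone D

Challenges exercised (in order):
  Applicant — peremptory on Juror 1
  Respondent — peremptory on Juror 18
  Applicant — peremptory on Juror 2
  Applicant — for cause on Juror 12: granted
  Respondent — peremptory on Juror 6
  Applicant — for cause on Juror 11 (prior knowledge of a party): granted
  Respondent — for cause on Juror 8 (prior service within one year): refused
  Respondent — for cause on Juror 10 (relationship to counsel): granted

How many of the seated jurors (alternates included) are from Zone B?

Removed: #1, #2, #6, #10, #11, #12, #18.
Seated (9 incl. alternates): #3, #4, #5, #7, #8, #9, #13, #14, #15.
Of those, in Zone B: #4, #15 → 2.

2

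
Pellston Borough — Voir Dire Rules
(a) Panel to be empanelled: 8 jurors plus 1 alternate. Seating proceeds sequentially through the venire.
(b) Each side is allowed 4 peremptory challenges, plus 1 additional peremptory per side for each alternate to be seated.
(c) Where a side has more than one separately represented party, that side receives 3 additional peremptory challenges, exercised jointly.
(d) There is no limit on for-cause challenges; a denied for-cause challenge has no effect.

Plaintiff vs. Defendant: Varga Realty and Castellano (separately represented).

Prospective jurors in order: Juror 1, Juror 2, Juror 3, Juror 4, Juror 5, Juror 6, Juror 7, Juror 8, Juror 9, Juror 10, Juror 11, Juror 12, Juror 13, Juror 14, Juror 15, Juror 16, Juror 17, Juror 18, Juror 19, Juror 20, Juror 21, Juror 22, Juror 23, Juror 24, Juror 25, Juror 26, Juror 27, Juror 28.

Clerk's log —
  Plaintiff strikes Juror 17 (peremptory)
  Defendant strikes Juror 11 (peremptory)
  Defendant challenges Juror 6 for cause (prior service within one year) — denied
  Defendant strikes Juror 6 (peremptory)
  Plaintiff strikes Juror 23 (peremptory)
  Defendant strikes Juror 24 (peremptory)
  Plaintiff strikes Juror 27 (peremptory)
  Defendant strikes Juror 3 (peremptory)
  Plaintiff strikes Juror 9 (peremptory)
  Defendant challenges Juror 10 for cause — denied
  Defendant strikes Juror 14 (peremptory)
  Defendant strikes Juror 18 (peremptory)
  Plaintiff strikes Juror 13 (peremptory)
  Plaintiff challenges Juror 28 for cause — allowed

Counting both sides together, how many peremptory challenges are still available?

2

Plaintiff allotment: 4 base + 1 × 1 alternate = 5. Defendant allotment: 4 base + 1 × 1 alternate + 3 multi-party = 8.
Plaintiff peremptories used: #17, #23, #27, #9, #13 — 5 (the for-cause on #28 doesn't count).
Defendant peremptories used: #11, #6, #24, #3, #14, #18 — 6 (for-cause on #6, #10 don't count).
Remaining: (5 − 5) + (8 − 6) = 2.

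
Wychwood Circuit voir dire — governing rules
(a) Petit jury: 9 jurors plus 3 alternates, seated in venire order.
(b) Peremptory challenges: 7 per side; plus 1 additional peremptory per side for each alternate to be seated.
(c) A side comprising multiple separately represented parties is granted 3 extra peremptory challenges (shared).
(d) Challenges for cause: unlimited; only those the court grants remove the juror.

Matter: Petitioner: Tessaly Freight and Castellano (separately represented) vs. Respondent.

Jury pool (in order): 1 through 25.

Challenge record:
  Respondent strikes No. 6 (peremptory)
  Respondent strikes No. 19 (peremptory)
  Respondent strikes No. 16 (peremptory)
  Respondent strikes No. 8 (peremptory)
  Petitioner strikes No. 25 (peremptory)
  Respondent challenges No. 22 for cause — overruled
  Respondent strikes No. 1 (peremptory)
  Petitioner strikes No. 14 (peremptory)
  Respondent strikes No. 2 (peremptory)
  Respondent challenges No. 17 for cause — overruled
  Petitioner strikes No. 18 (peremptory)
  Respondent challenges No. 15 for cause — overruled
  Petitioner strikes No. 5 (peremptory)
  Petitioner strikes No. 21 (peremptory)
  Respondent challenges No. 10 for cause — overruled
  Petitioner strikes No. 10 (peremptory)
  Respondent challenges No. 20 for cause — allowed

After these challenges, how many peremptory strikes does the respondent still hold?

Respondent allotment: 7 base + 1 × 3 alternates = 10.
Respondent peremptories used: #6, #19, #16, #8, #1, #2 — 6 (for-cause on #22, #17, #15, #10, #20 don't count).
Remaining: 10 − 6 = 4.

4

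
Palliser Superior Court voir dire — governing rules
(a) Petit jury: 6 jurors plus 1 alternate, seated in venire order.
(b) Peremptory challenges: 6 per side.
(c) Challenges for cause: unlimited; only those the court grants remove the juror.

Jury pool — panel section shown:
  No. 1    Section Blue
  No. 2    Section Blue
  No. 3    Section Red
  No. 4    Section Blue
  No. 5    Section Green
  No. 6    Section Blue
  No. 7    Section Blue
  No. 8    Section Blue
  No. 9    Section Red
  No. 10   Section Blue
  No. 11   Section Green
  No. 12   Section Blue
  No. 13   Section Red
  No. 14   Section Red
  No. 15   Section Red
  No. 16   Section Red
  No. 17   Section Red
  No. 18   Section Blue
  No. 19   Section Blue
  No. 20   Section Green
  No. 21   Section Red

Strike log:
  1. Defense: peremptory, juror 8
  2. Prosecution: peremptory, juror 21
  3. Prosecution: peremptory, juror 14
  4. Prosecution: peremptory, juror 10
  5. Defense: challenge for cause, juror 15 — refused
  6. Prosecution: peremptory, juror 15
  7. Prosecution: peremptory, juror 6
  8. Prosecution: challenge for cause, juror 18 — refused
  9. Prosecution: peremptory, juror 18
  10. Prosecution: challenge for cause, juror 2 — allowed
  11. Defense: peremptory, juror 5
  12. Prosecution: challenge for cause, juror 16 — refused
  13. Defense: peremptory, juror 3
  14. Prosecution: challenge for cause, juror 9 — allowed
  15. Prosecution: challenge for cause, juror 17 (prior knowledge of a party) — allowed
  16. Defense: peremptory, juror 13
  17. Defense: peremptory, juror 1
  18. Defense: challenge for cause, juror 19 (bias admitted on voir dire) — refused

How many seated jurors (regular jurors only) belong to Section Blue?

4

Removed: #1, #2, #3, #5, #6, #8, #9, #10, #13, #14, #15, #17, #18, #21.
Seated jurors 1–6: #4, #7, #11, #12, #16, #19 (alternates #20 not counted).
Of those, in Section Blue: #4, #7, #12, #19 → 4.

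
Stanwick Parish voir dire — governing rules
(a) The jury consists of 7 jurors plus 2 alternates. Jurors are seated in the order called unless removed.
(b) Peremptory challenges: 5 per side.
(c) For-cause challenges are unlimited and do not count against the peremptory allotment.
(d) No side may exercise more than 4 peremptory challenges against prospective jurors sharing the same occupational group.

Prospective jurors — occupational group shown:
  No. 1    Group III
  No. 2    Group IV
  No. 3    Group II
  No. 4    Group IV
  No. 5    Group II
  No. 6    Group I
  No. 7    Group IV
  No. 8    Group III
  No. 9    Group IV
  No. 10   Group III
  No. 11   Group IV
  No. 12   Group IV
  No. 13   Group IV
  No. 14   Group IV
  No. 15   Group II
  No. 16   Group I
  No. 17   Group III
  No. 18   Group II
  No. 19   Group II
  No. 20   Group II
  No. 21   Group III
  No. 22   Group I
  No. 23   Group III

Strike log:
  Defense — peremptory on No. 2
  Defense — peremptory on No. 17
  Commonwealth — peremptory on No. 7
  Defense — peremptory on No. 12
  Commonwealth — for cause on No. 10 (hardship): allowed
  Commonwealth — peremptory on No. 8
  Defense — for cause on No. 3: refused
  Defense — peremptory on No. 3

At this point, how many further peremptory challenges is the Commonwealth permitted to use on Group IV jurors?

3

Commonwealth peremptories so far: #7, #8 — 2 of 5 used, 3 left overall.
Against Group IV: #7 — 1 used; per-group cap 4 leaves 3.
Binding limit: min(3, 3) = 3.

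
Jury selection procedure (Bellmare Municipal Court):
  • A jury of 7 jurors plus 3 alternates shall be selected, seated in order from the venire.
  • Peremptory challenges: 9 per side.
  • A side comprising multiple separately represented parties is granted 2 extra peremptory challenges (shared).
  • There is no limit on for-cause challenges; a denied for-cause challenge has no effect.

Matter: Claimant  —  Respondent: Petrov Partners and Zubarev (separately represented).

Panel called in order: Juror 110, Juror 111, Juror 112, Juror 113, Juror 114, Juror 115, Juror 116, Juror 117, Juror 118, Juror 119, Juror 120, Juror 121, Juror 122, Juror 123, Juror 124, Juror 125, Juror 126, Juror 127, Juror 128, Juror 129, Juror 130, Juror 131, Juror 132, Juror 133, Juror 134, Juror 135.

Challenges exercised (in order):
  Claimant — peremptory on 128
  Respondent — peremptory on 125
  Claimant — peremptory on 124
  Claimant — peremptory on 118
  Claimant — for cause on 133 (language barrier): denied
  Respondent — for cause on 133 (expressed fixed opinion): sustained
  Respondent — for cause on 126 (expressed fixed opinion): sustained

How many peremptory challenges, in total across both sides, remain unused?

Claimant allotment: 9. Respondent allotment: 9 base + 2 multi-party = 11.
Claimant peremptories used: #128, #124, #118 — 3 (the for-cause on #133 doesn't count).
Respondent peremptories used: #125 — 1 (for-cause on #133, #126 don't count).
Remaining: (9 − 3) + (11 − 1) = 16.

16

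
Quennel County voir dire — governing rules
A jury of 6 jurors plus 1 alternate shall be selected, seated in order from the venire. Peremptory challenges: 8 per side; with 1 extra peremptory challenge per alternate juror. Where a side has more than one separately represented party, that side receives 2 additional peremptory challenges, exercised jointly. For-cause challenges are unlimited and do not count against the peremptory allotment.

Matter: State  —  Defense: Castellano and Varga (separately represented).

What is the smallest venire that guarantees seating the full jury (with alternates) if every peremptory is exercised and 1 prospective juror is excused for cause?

Seats to fill: 6 + 1 alternates = 7.
Peremptories — State: 8 + 1×1 = 9; Defense: 8 + 1×1 + 2 = 11; total 20.
For-cause removals: 1.
Minimum venire: 7 + 20 + 1 = 28.

28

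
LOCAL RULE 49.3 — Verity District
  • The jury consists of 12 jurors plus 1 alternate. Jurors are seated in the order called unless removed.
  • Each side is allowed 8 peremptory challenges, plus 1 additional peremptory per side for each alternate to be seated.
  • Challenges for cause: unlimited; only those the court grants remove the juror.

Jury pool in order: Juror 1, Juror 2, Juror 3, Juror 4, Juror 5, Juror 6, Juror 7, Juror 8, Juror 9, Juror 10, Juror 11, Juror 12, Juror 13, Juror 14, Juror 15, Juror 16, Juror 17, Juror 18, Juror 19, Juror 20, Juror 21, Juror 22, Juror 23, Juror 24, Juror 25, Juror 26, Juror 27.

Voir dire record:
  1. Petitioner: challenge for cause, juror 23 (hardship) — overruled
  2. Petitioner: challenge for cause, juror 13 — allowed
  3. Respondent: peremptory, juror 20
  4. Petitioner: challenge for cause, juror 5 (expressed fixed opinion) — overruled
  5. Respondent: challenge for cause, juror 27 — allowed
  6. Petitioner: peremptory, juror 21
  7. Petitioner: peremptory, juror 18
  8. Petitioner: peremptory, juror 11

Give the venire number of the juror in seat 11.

Removed: #11, #13, #18, #20, #21, #27. (#5, #23 stay — for-cause denied.)
Seating in order: seats 1–12 → #1, #2, #3, #4, #5, #6, #7, #8, #9, #10, #12, #14; alternates → #15.
So seat 11 is #12.

12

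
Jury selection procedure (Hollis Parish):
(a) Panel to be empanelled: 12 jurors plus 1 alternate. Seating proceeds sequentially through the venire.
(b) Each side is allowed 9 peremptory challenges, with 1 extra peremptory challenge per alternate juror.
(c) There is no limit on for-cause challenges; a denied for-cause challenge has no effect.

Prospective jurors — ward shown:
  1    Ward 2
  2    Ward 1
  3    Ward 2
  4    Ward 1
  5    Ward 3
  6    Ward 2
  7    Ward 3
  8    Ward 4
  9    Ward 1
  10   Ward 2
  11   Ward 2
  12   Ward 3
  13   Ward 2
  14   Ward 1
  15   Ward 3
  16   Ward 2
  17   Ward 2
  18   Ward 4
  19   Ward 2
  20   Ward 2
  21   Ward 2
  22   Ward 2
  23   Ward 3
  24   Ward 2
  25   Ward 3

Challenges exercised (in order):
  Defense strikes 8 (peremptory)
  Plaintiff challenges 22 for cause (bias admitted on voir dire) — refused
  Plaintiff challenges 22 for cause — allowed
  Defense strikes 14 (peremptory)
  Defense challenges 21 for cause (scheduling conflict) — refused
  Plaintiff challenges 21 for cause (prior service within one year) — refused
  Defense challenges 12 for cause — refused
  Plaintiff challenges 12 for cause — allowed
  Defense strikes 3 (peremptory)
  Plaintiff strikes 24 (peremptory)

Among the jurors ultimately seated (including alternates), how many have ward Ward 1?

3

Removed: #3, #8, #12, #14, #22, #24.
Seated (13 incl. alternates): #1, #2, #4, #5, #6, #7, #9, #10, #11, #13, #15, #16, #17.
Of those, in Ward 1: #2, #4, #9 → 3.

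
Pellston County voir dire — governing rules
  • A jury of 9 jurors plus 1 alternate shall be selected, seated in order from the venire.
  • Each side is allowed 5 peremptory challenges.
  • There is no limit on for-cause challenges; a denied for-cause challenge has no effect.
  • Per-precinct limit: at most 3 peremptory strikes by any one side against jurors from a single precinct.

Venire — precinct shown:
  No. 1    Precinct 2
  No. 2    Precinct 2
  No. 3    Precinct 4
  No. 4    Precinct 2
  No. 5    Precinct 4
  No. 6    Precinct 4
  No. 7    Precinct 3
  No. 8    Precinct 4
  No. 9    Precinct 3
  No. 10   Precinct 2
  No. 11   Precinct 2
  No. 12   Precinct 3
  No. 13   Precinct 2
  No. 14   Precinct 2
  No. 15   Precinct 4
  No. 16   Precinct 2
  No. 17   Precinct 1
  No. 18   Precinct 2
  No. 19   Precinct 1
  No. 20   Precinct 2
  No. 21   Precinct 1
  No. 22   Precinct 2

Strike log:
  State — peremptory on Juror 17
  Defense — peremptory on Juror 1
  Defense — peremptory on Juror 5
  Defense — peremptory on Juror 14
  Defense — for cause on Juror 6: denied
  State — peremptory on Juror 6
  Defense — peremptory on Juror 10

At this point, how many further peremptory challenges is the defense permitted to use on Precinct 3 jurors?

1

Defense peremptories so far: #1, #5, #14, #10 — 4 of 5 used, 1 left overall.
Against Precinct 3: none yet — per-precinct cap 3 leaves 3.
Binding limit: min(1, 3) = 1.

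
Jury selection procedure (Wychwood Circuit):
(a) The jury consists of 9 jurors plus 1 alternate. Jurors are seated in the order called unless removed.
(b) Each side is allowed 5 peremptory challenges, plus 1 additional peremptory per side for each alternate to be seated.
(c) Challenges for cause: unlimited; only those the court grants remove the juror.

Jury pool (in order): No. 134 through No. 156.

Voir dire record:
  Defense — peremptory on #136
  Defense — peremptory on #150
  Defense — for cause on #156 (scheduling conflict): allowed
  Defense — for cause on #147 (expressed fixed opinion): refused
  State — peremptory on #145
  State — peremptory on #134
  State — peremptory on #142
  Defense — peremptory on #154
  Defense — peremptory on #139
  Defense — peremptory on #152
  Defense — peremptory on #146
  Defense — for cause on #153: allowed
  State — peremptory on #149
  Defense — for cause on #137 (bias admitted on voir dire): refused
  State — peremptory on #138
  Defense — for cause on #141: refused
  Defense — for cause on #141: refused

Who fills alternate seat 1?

Removed: #134, #136, #138, #139, #142, #145, #146, #149, #150, #152, #153, #154, #156. (#137, #141, #147 stay — for-cause denied.)
Seating in order: seats 1–9 → #135, #137, #140, #141, #143, #144, #147, #148, #151; alternates → #155.
So alternate 1 is #155.

155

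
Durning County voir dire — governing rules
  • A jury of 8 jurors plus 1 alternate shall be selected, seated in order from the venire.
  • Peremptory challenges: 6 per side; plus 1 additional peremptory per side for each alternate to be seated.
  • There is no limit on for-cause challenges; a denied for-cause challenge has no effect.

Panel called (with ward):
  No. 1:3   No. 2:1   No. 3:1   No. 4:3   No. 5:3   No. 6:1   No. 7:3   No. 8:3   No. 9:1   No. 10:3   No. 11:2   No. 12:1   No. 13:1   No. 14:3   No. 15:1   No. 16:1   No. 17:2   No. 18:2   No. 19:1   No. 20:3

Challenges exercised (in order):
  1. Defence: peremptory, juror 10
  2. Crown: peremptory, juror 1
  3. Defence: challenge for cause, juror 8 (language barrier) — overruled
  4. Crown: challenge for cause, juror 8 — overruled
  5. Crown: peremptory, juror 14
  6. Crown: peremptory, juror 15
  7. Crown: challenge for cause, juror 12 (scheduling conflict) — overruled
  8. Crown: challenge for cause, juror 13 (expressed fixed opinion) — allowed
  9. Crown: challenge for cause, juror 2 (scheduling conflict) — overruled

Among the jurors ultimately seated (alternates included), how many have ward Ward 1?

Removed: #1, #10, #13, #14, #15.
Seated (9 incl. alternates): #2, #3, #4, #5, #6, #7, #8, #9, #11.
Of those, in Ward 1: #2, #3, #6, #9 → 4.

4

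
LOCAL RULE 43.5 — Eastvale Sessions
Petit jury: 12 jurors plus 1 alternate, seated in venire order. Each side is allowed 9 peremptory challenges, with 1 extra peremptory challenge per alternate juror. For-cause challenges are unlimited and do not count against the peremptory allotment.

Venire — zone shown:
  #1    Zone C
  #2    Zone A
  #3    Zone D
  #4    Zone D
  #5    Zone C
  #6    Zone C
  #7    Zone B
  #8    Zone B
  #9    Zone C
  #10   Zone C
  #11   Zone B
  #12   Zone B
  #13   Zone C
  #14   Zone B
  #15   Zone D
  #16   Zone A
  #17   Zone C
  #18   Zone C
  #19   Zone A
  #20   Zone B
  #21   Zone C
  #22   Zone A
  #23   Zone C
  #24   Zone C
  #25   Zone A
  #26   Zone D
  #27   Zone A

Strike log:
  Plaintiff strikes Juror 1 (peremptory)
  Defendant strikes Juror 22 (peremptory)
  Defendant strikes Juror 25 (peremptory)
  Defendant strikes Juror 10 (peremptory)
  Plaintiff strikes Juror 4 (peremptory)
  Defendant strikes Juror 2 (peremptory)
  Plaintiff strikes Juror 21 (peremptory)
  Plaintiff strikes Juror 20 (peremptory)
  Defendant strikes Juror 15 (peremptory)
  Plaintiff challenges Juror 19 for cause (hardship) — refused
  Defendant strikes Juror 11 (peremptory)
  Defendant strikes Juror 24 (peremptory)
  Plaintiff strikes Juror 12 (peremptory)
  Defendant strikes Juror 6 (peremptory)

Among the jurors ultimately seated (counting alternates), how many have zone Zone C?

6

Removed: #1, #2, #4, #6, #10, #11, #12, #15, #20, #21, #22, #24, #25.
Seated (13 incl. alternates): #3, #5, #7, #8, #9, #13, #14, #16, #17, #18, #19, #23, #26.
Of those, in Zone C: #5, #9, #13, #17, #18, #23 → 6.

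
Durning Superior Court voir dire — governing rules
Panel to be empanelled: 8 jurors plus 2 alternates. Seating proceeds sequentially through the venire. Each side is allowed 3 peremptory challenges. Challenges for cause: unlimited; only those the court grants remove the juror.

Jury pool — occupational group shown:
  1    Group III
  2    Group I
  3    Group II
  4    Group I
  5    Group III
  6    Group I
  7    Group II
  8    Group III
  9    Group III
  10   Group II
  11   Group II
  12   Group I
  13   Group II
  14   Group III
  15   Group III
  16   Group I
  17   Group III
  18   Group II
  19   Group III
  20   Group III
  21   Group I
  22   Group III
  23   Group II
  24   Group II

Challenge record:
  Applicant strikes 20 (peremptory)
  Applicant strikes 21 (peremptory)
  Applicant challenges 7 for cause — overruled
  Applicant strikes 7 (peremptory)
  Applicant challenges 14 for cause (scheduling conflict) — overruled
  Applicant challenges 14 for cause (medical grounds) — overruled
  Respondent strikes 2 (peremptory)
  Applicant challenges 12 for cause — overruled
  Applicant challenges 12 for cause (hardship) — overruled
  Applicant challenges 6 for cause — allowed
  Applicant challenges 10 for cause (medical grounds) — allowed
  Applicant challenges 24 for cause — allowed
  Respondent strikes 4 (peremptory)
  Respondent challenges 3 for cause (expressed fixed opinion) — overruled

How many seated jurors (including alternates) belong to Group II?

Removed: #2, #4, #6, #7, #10, #20, #21, #24.
Seated (10 incl. alternates): #1, #3, #5, #8, #9, #11, #12, #13, #14, #15.
Of those, in Group II: #3, #11, #13 → 3.

3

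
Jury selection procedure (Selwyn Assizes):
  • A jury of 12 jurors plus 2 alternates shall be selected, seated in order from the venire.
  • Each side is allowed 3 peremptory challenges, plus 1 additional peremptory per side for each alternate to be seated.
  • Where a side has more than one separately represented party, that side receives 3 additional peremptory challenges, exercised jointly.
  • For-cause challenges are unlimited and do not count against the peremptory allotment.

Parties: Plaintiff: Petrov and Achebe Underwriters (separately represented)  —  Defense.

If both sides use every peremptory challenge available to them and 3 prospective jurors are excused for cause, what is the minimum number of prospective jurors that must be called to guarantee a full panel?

30

Seats to fill: 12 + 2 alternates = 14.
Peremptories — Plaintiff: 3 + 1×2 + 3 = 8; Defense: 3 + 1×2 = 5; total 13.
For-cause removals: 3.
Minimum venire: 14 + 13 + 3 = 30.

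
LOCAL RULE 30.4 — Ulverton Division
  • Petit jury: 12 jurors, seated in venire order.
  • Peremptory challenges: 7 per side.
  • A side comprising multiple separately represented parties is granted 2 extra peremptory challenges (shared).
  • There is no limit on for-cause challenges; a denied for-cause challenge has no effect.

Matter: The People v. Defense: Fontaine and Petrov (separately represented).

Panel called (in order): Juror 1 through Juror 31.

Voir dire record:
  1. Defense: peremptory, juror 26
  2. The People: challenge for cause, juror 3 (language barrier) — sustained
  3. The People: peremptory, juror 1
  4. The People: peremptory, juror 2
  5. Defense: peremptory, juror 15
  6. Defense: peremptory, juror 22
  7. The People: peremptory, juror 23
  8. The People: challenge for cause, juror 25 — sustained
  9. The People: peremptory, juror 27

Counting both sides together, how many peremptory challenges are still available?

9

The People allotment: 7. Defense allotment: 7 base + 2 multi-party = 9.
The People peremptories used: #1, #2, #23, #27 — 4 (for-cause on #3, #25 don't count).
Defense peremptories used: #26, #15, #22 — 3.
Remaining: (7 − 4) + (9 − 3) = 9.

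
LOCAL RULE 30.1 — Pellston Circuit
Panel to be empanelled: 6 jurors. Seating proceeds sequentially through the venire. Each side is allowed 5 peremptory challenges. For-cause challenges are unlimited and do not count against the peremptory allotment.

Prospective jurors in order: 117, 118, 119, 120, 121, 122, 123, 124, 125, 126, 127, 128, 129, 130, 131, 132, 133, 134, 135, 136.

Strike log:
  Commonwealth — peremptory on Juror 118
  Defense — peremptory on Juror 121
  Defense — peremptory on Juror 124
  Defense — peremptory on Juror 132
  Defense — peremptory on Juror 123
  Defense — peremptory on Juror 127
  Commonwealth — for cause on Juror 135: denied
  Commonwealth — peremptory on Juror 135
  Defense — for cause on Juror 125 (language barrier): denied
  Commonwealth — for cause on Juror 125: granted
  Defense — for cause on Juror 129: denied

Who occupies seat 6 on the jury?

128

Removed: #118, #121, #123, #124, #125, #127, #132, #135. (#129 stays — for-cause denied.)
Filling seats in venire order through position 6: #117, #119, #120, #122, #126, #128.
So seat 6 is #128.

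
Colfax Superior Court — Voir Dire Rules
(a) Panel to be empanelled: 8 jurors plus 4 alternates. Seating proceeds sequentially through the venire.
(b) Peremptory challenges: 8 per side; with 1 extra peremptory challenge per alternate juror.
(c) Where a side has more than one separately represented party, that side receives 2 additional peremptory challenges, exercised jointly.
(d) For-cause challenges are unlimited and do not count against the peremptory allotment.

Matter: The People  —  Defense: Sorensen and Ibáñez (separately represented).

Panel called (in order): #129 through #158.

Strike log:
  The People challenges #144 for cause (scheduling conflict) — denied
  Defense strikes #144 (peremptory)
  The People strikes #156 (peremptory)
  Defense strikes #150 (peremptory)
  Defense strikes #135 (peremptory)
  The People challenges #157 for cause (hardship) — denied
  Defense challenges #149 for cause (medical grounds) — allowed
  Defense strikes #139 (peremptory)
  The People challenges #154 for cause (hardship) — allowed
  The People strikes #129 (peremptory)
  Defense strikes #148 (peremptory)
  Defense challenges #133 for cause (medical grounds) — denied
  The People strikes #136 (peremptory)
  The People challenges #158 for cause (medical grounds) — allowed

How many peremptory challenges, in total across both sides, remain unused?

The People allotment: 8 base + 1 × 4 alternates = 12. Defense allotment: 8 base + 1 × 4 alternates + 2 multi-party = 14.
The People peremptories used: #156, #129, #136 — 3 (for-cause on #144, #157, #154, #158 don't count).
Defense peremptories used: #144, #150, #135, #139, #148 — 5 (for-cause on #149, #133 don't count).
Remaining: (12 − 3) + (14 − 5) = 18.

18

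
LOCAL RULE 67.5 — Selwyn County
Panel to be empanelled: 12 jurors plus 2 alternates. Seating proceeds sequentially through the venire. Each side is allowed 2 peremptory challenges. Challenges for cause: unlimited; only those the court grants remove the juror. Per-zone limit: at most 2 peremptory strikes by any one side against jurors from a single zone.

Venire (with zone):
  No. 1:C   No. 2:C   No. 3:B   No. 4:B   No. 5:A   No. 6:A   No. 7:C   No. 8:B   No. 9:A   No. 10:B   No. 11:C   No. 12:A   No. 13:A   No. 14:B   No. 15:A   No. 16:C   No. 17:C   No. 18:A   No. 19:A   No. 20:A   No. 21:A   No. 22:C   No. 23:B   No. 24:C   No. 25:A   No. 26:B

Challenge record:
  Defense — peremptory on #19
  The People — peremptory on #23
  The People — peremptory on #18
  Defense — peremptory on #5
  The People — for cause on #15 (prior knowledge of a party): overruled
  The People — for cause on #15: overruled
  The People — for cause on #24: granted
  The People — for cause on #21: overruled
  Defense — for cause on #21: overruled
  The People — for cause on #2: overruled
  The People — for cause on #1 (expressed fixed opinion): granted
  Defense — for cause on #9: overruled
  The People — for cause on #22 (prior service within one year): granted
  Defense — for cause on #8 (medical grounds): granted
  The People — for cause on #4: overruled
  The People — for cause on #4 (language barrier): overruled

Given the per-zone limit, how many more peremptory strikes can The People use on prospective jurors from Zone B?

The People peremptories so far: #23, #18 — 2 of 2 used, 0 left overall.
Against Zone B: #23 — 1 used; per-zone cap 2 leaves 1.
Binding limit: min(0, 1) = 0.

0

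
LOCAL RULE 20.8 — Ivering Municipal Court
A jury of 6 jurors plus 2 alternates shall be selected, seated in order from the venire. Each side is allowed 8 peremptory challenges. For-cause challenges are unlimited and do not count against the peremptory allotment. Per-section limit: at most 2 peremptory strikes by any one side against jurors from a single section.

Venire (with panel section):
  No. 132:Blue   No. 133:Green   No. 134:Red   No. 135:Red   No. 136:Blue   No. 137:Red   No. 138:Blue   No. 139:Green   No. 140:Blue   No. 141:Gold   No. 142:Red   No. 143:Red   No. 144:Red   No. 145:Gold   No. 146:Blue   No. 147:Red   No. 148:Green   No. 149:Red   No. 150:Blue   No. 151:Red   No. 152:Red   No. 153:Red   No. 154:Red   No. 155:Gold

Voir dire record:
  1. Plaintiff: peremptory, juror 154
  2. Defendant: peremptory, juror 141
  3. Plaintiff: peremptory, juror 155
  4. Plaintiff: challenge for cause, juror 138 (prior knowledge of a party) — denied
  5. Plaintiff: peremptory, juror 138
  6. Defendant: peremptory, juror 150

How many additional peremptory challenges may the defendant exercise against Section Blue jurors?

1

Defendant peremptories so far: #141, #150 — 2 of 8 used, 6 left overall.
Against Section Blue: #150 — 1 used; per-section cap 2 leaves 1.
Binding limit: min(6, 1) = 1.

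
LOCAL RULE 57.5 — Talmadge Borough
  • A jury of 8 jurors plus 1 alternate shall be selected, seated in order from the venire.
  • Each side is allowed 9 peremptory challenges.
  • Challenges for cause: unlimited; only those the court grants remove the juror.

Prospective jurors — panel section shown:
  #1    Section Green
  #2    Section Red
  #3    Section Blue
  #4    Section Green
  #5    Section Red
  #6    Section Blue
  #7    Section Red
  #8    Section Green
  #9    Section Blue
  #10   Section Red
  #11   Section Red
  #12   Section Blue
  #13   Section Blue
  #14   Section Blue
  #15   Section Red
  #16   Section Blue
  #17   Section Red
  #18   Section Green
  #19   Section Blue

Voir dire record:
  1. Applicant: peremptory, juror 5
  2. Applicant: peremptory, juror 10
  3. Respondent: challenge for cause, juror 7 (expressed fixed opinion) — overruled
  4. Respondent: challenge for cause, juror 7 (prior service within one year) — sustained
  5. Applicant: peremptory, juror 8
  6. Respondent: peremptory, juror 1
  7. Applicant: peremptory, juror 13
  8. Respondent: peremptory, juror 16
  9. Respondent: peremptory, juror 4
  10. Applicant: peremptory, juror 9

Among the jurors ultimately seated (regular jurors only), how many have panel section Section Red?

4

Removed: #1, #4, #5, #7, #8, #9, #10, #13, #16.
Seated jurors 1–8: #2, #3, #6, #11, #12, #14, #15, #17 (alternates #18 not counted).
Of those, in Section Red: #2, #11, #15, #17 → 4.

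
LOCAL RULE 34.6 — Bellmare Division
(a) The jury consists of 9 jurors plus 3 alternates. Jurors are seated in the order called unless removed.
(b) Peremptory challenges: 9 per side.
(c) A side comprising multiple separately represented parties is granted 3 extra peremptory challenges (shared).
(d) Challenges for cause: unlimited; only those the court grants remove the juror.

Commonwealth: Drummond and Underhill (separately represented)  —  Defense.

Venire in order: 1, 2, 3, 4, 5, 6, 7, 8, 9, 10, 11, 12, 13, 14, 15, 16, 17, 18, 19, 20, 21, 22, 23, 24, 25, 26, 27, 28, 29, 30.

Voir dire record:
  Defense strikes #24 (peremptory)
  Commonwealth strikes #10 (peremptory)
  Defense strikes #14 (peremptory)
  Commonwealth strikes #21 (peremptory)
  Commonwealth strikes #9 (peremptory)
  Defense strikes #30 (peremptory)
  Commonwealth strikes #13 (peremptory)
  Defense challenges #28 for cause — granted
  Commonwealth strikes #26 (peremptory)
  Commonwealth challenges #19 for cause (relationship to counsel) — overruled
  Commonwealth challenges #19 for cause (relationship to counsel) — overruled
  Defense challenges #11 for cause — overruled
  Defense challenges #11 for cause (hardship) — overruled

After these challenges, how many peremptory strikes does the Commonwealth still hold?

Commonwealth allotment: 9 base + 3 multi-party = 12.
Commonwealth peremptories used: #10, #21, #9, #13, #26 — 5 (for-cause on #19, #19 don't count).
Remaining: 12 − 5 = 7.

7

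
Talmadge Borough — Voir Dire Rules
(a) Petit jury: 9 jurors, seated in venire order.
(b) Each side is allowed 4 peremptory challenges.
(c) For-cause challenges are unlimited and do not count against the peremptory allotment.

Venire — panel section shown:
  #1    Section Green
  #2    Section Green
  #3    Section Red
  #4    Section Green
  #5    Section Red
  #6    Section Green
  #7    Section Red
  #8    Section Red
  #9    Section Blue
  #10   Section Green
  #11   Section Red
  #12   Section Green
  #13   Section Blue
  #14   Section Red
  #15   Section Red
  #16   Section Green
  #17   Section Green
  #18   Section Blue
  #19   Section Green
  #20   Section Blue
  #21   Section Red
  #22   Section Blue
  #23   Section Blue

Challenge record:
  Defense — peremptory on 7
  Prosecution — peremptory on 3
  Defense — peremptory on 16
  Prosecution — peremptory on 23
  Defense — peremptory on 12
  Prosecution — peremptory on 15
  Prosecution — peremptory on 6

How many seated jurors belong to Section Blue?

2

Removed: #3, #6, #7, #12, #15, #16, #23.
Seated jurors 1–9: #1, #2, #4, #5, #8, #9, #10, #11, #13.
Of those, in Section Blue: #9, #13 → 2.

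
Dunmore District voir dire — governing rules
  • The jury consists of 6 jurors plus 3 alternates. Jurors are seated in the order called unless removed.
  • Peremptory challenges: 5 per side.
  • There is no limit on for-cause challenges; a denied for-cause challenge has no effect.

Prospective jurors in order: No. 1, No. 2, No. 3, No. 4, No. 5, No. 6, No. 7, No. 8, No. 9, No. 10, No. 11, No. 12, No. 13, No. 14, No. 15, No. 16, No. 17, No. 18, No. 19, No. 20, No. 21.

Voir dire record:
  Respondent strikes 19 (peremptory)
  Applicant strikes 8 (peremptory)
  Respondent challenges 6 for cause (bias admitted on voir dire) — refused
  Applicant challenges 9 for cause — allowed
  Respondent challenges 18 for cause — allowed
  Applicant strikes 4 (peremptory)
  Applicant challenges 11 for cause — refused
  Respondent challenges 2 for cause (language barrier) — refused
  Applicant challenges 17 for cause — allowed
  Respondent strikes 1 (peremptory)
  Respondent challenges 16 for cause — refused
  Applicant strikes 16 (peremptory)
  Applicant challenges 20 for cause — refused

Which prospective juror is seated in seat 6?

10

Removed: #1, #4, #8, #9, #16, #17, #18, #19. (#2, #6, #11, #20 stay — for-cause denied.)
Seating in order: seats 1–6 → #2, #3, #5, #6, #7, #10; alternates → #11, #12, #13.
So seat 6 is #10.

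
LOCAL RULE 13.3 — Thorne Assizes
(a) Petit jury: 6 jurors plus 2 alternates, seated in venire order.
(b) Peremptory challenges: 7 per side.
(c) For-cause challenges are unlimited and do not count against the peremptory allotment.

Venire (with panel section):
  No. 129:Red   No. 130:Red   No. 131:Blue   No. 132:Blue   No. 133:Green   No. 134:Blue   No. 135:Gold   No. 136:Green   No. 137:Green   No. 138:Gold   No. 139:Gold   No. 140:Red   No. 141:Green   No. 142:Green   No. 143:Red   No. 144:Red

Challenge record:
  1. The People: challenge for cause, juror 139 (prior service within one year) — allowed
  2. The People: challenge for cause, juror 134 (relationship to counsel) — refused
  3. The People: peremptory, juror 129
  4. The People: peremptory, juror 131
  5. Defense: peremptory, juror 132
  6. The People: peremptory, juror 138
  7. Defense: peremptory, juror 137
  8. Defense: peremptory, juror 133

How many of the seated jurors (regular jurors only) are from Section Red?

Removed: #129, #131, #132, #133, #137, #138, #139.
Seated jurors 1–6: #130, #134, #135, #136, #140, #141 (alternates #142, #143 not counted).
Of those, in Section Red: #130, #140 → 2.

2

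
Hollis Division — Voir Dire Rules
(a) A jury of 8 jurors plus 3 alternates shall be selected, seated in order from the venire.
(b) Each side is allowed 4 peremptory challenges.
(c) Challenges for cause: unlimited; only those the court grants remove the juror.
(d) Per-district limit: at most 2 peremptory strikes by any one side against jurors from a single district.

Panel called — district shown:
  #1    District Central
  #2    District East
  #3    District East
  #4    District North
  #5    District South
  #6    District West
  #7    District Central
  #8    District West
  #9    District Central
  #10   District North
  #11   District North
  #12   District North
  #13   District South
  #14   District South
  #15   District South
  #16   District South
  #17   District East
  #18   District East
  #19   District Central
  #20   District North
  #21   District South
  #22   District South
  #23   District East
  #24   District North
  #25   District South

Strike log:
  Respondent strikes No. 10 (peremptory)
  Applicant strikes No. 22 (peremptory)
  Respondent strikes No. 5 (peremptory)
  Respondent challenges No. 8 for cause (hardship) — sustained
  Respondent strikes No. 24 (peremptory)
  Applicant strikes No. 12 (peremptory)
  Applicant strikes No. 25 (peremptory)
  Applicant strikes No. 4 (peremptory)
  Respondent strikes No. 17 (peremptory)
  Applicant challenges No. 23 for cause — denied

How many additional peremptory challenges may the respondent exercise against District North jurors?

0

Respondent peremptories so far: #10, #5, #24, #17 — 4 of 4 used, 0 left overall.
Against District North: #10, #24 — 2 used; per-district cap 2 leaves 0.
Binding limit: min(0, 0) = 0.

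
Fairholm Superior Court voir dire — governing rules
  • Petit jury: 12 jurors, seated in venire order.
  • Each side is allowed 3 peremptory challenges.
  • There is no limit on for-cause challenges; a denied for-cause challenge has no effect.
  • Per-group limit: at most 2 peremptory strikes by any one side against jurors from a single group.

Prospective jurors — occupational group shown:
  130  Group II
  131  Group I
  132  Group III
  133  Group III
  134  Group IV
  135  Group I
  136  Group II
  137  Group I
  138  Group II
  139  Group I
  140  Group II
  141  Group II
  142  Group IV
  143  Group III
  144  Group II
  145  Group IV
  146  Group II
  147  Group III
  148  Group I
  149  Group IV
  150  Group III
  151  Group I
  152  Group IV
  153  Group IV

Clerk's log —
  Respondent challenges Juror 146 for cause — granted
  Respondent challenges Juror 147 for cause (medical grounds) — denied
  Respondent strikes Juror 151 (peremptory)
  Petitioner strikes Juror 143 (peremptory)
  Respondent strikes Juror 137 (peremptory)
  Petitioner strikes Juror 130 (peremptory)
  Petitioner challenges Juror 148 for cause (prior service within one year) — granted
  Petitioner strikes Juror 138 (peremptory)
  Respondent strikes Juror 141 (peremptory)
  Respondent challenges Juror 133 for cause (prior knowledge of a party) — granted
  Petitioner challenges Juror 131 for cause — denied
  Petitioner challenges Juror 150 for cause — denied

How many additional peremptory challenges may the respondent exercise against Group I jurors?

Respondent peremptories so far: #151, #137, #141 — 3 of 3 used, 0 left overall.
Against Group I: #151, #137 — 2 used; per-group cap 2 leaves 0.
Binding limit: min(0, 0) = 0.

0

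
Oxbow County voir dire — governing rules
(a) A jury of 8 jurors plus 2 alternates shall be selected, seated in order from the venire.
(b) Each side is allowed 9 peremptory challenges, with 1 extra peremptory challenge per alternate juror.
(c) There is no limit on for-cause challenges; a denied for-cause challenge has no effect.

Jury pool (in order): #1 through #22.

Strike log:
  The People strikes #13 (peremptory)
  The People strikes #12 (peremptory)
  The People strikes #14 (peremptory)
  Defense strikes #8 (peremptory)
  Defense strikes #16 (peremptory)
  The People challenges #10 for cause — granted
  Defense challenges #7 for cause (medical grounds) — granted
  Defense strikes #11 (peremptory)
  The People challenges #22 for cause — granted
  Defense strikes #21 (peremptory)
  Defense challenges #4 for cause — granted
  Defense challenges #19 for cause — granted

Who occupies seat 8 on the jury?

17

Removed: #4, #7, #8, #10, #11, #12, #13, #14, #16, #19, #21, #22.
Seating in order: seats 1–8 → #1, #2, #3, #5, #6, #9, #15, #17; alternates → #18, #20.
So seat 8 is #17.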